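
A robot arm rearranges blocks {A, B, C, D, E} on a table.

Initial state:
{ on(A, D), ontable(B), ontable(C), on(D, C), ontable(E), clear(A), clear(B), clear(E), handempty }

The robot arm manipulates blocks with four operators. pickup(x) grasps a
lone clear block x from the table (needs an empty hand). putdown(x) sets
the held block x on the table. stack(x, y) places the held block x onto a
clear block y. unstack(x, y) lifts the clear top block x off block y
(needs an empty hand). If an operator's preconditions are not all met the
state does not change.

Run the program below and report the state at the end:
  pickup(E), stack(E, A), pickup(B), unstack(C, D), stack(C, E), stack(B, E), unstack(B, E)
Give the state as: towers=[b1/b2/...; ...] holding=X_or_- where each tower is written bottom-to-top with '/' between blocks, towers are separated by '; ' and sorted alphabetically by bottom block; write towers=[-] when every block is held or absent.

step 1 (pickup(E)): towers=[B; C/D/A] holding=E
step 2 (stack(E, A)): towers=[B; C/D/A/E] holding=-
step 3 (pickup(B)): towers=[C/D/A/E] holding=B
step 4 (unstack(C, D)) [no-op]: towers=[C/D/A/E] holding=B
step 5 (stack(C, E)) [no-op]: towers=[C/D/A/E] holding=B
step 6 (stack(B, E)): towers=[C/D/A/E/B] holding=-
step 7 (unstack(B, E)): towers=[C/D/A/E] holding=B

towers=[C/D/A/E] holding=B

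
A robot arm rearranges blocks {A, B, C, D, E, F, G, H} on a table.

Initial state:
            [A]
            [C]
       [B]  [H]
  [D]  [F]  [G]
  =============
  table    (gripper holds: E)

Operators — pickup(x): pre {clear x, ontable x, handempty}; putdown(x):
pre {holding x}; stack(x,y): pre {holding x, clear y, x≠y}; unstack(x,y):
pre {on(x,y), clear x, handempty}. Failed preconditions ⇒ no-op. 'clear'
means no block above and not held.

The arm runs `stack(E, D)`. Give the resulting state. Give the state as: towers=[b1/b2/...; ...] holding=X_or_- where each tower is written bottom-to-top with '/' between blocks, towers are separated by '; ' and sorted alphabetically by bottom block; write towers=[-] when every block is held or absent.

before: towers=[D; F/B; G/H/C/A] holding=E
pre[stack(E, D)]: holding(E) ok, clear(D) ok, E≠D ok
all met → apply stack(E, D)
after:  towers=[D/E; F/B; G/H/C/A] holding=-

towers=[D/E; F/B; G/H/C/A] holding=-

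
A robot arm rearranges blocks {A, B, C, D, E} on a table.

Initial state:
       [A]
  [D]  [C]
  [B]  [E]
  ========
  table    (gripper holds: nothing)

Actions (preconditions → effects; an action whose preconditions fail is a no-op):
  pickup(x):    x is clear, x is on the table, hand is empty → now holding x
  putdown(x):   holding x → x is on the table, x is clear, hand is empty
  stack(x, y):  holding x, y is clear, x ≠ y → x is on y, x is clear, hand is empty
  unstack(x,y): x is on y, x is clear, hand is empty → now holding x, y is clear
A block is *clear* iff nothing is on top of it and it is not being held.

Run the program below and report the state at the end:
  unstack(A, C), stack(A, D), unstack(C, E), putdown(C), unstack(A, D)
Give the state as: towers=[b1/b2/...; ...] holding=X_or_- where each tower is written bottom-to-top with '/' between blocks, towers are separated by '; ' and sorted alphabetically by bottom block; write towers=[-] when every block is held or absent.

towers=[B/D; C; E] holding=A

step 1 (unstack(A, C)): towers=[B/D; E/C] holding=A
step 2 (stack(A, D)): towers=[B/D/A; E/C] holding=-
step 3 (unstack(C, E)): towers=[B/D/A; E] holding=C
step 4 (putdown(C)): towers=[B/D/A; C; E] holding=-
step 5 (unstack(A, D)): towers=[B/D; C; E] holding=A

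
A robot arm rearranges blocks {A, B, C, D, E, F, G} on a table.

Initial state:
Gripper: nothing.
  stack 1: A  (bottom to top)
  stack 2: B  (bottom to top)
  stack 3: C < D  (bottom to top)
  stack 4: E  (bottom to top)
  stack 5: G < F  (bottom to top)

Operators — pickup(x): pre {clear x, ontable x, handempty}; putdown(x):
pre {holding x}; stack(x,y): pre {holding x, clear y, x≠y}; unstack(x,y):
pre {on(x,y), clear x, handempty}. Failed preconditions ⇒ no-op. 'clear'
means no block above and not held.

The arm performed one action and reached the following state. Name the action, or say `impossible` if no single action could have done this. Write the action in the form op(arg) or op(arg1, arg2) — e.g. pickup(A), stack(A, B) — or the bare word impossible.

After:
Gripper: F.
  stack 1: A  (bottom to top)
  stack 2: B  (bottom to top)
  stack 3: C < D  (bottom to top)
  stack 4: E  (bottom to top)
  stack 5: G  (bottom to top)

target: towers=[A; B; C/D; E; G] holding=F
         pickup(B) → towers=[A; C/D; E; G/F] holding=B
     unstack(F, G) → towers=[A; B; C/D; E; G] holding=F  ← match
     unstack(D, C) → towers=[A; B; C; E; G/F] holding=D
         pickup(A) → towers=[B; C/D; E; G/F] holding=A
         pickup(E) → towers=[A; B; C/D; G/F] holding=E

unstack(F, G)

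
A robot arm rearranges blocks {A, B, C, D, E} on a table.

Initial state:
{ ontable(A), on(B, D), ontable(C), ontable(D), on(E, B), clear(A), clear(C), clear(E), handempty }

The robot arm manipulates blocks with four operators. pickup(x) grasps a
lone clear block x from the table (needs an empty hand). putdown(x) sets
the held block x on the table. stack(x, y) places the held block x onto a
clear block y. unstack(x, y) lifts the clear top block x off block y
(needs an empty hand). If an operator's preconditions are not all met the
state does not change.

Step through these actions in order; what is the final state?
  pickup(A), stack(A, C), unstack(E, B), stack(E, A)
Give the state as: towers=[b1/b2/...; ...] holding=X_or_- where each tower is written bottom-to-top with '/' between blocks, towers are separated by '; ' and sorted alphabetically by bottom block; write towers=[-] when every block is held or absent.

step 1 (pickup(A)): towers=[C; D/B/E] holding=A
step 2 (stack(A, C)): towers=[C/A; D/B/E] holding=-
step 3 (unstack(E, B)): towers=[C/A; D/B] holding=E
step 4 (stack(E, A)): towers=[C/A/E; D/B] holding=-

towers=[C/A/E; D/B] holding=-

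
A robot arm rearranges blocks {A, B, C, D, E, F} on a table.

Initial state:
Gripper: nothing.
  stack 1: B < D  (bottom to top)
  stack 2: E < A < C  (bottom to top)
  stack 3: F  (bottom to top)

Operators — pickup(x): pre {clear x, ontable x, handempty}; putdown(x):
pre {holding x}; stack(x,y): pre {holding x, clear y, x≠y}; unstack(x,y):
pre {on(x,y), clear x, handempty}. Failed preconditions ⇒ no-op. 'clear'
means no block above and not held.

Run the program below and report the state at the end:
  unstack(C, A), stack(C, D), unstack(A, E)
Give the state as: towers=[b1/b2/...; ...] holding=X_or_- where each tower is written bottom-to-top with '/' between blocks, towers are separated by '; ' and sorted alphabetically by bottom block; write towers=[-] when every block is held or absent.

towers=[B/D/C; E; F] holding=A

step 1 (unstack(C, A)): towers=[B/D; E/A; F] holding=C
step 2 (stack(C, D)): towers=[B/D/C; E/A; F] holding=-
step 3 (unstack(A, E)): towers=[B/D/C; E; F] holding=A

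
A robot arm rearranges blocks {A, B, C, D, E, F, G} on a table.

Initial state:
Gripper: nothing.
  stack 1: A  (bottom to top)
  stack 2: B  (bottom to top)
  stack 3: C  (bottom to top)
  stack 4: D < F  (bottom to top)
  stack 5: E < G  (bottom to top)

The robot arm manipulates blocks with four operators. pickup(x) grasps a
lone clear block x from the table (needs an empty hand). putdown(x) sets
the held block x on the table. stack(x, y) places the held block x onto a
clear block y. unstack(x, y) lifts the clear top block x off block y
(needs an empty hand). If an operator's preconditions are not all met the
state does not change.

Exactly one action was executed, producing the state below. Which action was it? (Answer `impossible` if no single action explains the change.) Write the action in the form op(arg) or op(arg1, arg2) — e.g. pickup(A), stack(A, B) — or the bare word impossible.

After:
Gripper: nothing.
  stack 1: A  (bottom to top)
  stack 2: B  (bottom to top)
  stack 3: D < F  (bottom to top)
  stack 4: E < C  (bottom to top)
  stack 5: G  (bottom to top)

target: towers=[A; B; D/F; E/C; G] holding=-
         pickup(B) → towers=[A; C; D/F; E/G] holding=B
     unstack(F, D) → towers=[A; B; C; D; E/G] holding=F
     unstack(G, E) → towers=[A; B; C; D/F; E] holding=G
         pickup(A) → towers=[B; C; D/F; E/G] holding=A
         pickup(C) → towers=[A; B; D/F; E/G] holding=C
none of the 5 applicable actions match → impossible

impossible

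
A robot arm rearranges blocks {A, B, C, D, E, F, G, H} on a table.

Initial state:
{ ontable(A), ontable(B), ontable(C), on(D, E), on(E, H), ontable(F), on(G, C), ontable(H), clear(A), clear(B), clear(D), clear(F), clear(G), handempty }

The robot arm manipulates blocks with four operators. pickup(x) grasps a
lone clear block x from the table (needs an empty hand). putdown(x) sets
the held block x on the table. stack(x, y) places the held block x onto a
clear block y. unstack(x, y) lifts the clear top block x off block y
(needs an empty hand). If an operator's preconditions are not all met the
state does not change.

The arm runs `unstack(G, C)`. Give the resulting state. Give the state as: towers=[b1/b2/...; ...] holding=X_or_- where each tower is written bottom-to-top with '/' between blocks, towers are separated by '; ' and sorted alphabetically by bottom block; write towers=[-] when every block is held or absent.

towers=[A; B; C; F; H/E/D] holding=G

before: towers=[A; B; C/G; F; H/E/D] holding=-
pre[unstack(G, C)]: on(G,C) yes, clear(G) yes, handempty yes
all met → apply unstack(G, C)
after:  towers=[A; B; C; F; H/E/D] holding=G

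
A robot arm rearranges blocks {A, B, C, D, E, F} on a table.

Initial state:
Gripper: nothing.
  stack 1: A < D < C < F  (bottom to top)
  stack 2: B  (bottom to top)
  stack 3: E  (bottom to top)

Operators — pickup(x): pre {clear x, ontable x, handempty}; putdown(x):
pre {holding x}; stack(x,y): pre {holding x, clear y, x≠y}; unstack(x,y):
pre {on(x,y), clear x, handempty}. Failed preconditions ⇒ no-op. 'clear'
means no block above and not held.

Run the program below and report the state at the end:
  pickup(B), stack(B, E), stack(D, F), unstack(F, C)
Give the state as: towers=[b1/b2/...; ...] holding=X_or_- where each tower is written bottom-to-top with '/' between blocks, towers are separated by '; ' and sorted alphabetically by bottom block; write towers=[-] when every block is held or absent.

step 1 (pickup(B)): towers=[A/D/C/F; E] holding=B
step 2 (stack(B, E)): towers=[A/D/C/F; E/B] holding=-
step 3 (stack(D, F)) [no-op]: towers=[A/D/C/F; E/B] holding=-
step 4 (unstack(F, C)): towers=[A/D/C; E/B] holding=F

towers=[A/D/C; E/B] holding=F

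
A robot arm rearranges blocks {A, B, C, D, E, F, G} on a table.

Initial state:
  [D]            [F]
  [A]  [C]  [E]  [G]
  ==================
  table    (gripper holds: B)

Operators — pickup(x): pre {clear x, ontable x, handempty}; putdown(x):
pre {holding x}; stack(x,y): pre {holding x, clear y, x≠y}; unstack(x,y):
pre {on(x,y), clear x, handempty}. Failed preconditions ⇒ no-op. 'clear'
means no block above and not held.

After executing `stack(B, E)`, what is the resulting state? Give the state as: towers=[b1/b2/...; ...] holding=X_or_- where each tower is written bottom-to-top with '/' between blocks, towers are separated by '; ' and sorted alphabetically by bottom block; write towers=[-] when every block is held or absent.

towers=[A/D; C; E/B; G/F] holding=-

before: towers=[A/D; C; E; G/F] holding=B
pre[stack(B, E)]: holding(B) yes, clear(E) yes, B≠E yes
all met → apply stack(B, E)
after:  towers=[A/D; C; E/B; G/F] holding=-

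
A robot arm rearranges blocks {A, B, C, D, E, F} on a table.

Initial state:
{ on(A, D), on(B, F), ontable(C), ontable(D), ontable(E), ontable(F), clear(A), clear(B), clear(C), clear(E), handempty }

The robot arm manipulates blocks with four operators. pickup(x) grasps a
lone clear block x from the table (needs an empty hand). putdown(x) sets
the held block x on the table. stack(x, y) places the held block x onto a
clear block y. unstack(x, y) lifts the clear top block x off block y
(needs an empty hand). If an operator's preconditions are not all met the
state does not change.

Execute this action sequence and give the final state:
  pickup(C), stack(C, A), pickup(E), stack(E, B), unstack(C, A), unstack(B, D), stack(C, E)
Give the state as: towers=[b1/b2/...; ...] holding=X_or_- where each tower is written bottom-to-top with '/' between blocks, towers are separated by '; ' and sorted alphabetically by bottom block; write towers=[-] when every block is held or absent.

towers=[D/A; F/B/E/C] holding=-

step 1 (pickup(C)): towers=[D/A; E; F/B] holding=C
step 2 (stack(C, A)): towers=[D/A/C; E; F/B] holding=-
step 3 (pickup(E)): towers=[D/A/C; F/B] holding=E
step 4 (stack(E, B)): towers=[D/A/C; F/B/E] holding=-
step 5 (unstack(C, A)): towers=[D/A; F/B/E] holding=C
step 6 (unstack(B, D)) [no-op]: towers=[D/A; F/B/E] holding=C
step 7 (stack(C, E)): towers=[D/A; F/B/E/C] holding=-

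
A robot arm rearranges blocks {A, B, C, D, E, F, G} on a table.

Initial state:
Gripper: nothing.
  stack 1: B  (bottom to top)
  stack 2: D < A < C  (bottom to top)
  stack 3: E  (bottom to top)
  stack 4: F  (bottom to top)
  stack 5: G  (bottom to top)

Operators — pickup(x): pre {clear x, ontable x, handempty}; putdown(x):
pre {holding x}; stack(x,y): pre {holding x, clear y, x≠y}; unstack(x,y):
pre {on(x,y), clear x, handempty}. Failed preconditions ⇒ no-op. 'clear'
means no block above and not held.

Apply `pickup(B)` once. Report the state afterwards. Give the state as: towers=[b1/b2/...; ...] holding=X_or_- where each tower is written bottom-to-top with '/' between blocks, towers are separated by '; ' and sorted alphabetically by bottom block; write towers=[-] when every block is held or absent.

before: towers=[B; D/A/C; E; F; G] holding=-
pre[pickup(B)]: clear(B) yes, ontable(B) yes, handempty yes
all met → apply pickup(B)
after:  towers=[D/A/C; E; F; G] holding=B

towers=[D/A/C; E; F; G] holding=B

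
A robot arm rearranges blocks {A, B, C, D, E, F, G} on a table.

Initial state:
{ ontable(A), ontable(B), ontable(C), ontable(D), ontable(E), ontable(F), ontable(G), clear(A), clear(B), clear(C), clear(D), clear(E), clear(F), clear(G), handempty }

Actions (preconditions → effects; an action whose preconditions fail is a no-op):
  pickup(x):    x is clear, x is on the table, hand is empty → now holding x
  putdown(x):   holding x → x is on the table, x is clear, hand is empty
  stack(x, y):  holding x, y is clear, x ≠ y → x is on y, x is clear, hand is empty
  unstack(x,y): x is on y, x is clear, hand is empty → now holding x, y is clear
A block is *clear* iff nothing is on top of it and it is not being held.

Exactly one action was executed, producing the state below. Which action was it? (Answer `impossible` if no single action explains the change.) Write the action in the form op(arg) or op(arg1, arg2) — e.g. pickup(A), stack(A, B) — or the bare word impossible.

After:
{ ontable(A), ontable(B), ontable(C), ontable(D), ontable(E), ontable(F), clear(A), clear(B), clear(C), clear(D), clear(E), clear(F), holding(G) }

pickup(G)

target: towers=[A; B; C; D; E; F] holding=G
         pickup(B) → towers=[A; C; D; E; F; G] holding=B
         pickup(F) → towers=[A; B; C; D; E; G] holding=F
         pickup(G) → towers=[A; B; C; D; E; F] holding=G  ← match
         pickup(D) → towers=[A; B; C; E; F; G] holding=D
         pickup(A) → towers=[B; C; D; E; F; G] holding=A
         pickup(E) → towers=[A; B; C; D; F; G] holding=E
         pickup(C) → towers=[A; B; D; E; F; G] holding=C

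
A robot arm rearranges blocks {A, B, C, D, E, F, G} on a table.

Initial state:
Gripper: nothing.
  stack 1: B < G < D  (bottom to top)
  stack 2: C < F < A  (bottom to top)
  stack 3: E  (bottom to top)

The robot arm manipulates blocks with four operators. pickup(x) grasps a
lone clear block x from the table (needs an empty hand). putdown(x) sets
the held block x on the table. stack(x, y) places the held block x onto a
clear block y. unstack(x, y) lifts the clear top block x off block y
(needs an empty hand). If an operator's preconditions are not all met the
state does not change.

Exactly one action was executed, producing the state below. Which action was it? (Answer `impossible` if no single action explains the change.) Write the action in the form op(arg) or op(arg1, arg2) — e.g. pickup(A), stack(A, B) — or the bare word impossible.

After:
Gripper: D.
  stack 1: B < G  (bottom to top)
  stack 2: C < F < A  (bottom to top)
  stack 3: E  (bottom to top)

target: towers=[B/G; C/F/A; E] holding=D
     unstack(D, G) → towers=[B/G; C/F/A; E] holding=D  ← match
     unstack(A, F) → towers=[B/G/D; C/F; E] holding=A
         pickup(E) → towers=[B/G/D; C/F/A] holding=E

unstack(D, G)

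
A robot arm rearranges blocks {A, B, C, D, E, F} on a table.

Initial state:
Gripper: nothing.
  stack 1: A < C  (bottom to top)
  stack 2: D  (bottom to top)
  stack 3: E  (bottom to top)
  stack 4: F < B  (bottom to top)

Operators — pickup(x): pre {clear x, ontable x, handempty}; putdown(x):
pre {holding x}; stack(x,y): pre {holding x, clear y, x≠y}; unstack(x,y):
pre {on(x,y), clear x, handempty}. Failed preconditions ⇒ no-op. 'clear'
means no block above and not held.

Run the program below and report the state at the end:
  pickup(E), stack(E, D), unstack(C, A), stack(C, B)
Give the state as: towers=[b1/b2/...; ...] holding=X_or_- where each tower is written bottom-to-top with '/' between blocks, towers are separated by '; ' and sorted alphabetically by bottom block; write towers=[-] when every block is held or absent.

towers=[A; D/E; F/B/C] holding=-

step 1 (pickup(E)): towers=[A/C; D; F/B] holding=E
step 2 (stack(E, D)): towers=[A/C; D/E; F/B] holding=-
step 3 (unstack(C, A)): towers=[A; D/E; F/B] holding=C
step 4 (stack(C, B)): towers=[A; D/E; F/B/C] holding=-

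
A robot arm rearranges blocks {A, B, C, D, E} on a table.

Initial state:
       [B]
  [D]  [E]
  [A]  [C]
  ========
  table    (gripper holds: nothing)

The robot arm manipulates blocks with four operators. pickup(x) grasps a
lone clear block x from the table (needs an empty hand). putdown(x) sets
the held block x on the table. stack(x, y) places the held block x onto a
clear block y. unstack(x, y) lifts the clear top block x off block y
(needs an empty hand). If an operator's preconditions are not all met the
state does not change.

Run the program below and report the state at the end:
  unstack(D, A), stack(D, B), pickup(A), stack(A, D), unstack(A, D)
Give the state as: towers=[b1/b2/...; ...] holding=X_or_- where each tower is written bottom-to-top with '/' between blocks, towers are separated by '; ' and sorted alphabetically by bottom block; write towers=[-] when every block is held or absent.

step 1 (unstack(D, A)): towers=[A; C/E/B] holding=D
step 2 (stack(D, B)): towers=[A; C/E/B/D] holding=-
step 3 (pickup(A)): towers=[C/E/B/D] holding=A
step 4 (stack(A, D)): towers=[C/E/B/D/A] holding=-
step 5 (unstack(A, D)): towers=[C/E/B/D] holding=A

towers=[C/E/B/D] holding=A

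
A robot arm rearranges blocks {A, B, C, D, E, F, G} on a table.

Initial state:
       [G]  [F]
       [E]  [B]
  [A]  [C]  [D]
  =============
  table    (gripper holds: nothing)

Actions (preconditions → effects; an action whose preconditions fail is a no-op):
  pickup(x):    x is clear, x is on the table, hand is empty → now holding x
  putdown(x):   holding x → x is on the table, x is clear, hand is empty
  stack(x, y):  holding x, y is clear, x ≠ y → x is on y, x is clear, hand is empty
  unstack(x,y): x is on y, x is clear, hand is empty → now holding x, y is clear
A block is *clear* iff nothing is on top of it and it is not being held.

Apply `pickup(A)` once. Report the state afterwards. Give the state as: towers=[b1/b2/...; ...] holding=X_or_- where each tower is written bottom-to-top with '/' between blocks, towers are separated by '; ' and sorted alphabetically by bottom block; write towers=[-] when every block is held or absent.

towers=[C/E/G; D/B/F] holding=A

before: towers=[A; C/E/G; D/B/F] holding=-
pre[pickup(A)]: clear(A) ok, ontable(A) ok, handempty ok
all met → apply pickup(A)
after:  towers=[C/E/G; D/B/F] holding=A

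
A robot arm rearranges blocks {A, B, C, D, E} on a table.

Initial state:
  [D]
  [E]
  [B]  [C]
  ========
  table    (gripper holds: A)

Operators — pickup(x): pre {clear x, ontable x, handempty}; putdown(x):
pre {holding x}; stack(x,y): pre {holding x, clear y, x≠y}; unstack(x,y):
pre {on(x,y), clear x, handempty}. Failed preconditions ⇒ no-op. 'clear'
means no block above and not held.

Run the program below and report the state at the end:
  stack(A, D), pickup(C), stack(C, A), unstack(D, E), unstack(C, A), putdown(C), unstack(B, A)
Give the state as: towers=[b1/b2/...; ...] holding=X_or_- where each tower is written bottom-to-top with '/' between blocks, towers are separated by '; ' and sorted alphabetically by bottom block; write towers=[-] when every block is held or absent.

towers=[B/E/D/A; C] holding=-

step 1 (stack(A, D)): towers=[B/E/D/A; C] holding=-
step 2 (pickup(C)): towers=[B/E/D/A] holding=C
step 3 (stack(C, A)): towers=[B/E/D/A/C] holding=-
step 4 (unstack(D, E)) [no-op]: towers=[B/E/D/A/C] holding=-
step 5 (unstack(C, A)): towers=[B/E/D/A] holding=C
step 6 (putdown(C)): towers=[B/E/D/A; C] holding=-
step 7 (unstack(B, A)) [no-op]: towers=[B/E/D/A; C] holding=-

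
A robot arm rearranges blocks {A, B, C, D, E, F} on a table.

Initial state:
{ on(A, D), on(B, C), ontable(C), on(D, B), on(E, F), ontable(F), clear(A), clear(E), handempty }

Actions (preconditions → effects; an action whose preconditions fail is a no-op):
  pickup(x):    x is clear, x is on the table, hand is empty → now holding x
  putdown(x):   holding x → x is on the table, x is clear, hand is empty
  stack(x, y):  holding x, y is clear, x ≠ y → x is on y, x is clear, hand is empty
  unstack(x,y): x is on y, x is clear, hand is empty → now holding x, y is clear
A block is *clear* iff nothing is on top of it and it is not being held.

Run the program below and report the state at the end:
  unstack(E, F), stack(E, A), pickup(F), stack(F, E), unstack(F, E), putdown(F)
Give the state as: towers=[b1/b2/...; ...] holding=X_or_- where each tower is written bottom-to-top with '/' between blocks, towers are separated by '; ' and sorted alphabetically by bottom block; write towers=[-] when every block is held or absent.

step 1 (unstack(E, F)): towers=[C/B/D/A; F] holding=E
step 2 (stack(E, A)): towers=[C/B/D/A/E; F] holding=-
step 3 (pickup(F)): towers=[C/B/D/A/E] holding=F
step 4 (stack(F, E)): towers=[C/B/D/A/E/F] holding=-
step 5 (unstack(F, E)): towers=[C/B/D/A/E] holding=F
step 6 (putdown(F)): towers=[C/B/D/A/E; F] holding=-

towers=[C/B/D/A/E; F] holding=-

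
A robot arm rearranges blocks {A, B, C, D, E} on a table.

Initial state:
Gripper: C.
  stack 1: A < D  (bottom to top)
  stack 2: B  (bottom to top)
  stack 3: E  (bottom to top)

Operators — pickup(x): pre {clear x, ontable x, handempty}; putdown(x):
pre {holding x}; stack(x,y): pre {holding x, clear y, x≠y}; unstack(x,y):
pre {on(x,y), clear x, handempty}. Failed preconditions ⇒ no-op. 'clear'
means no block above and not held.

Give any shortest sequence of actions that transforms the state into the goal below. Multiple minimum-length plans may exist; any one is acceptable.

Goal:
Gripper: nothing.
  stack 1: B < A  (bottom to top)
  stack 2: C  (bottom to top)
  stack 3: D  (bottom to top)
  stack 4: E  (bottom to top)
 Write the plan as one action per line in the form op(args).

putdown(C)
unstack(D, A)
putdown(D)
pickup(A)
stack(A, B)

step 1 (putdown(C)): towers=[A/D; B; C; E] holding=-
step 2 (unstack(D, A)): towers=[A; B; C; E] holding=D
step 3 (putdown(D)): towers=[A; B; C; D; E] holding=-
step 4 (pickup(A)): towers=[B; C; D; E] holding=A
step 5 (stack(A, B)): towers=[B/A; C; D; E] holding=-
goal check: towers=[B/A; C; D; E] holding=- — reached (length 5, optimal by BFS)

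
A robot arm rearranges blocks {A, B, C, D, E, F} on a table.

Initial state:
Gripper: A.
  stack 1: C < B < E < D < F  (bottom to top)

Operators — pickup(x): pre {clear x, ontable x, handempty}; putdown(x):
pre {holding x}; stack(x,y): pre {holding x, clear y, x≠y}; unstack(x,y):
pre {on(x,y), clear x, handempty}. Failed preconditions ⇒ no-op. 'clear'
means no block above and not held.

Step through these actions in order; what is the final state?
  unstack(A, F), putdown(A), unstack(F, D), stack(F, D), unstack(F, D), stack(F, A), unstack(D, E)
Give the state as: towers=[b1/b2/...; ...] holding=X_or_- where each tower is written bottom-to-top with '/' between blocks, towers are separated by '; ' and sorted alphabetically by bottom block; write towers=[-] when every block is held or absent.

towers=[A/F; C/B/E] holding=D

step 1 (unstack(A, F)) [no-op]: towers=[C/B/E/D/F] holding=A
step 2 (putdown(A)): towers=[A; C/B/E/D/F] holding=-
step 3 (unstack(F, D)): towers=[A; C/B/E/D] holding=F
step 4 (stack(F, D)): towers=[A; C/B/E/D/F] holding=-
step 5 (unstack(F, D)): towers=[A; C/B/E/D] holding=F
step 6 (stack(F, A)): towers=[A/F; C/B/E/D] holding=-
step 7 (unstack(D, E)): towers=[A/F; C/B/E] holding=D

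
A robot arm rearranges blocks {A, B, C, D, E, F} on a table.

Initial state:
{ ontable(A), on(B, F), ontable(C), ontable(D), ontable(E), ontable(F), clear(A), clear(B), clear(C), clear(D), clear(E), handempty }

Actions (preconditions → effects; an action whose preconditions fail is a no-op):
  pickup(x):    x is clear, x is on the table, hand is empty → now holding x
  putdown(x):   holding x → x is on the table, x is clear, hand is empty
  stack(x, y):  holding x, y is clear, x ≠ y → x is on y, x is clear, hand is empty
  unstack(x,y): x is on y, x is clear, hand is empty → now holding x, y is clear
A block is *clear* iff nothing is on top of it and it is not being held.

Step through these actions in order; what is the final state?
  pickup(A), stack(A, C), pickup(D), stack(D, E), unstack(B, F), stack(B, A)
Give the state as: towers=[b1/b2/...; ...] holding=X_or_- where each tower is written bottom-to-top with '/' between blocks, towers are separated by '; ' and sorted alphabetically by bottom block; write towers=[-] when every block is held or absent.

step 1 (pickup(A)): towers=[C; D; E; F/B] holding=A
step 2 (stack(A, C)): towers=[C/A; D; E; F/B] holding=-
step 3 (pickup(D)): towers=[C/A; E; F/B] holding=D
step 4 (stack(D, E)): towers=[C/A; E/D; F/B] holding=-
step 5 (unstack(B, F)): towers=[C/A; E/D; F] holding=B
step 6 (stack(B, A)): towers=[C/A/B; E/D; F] holding=-

towers=[C/A/B; E/D; F] holding=-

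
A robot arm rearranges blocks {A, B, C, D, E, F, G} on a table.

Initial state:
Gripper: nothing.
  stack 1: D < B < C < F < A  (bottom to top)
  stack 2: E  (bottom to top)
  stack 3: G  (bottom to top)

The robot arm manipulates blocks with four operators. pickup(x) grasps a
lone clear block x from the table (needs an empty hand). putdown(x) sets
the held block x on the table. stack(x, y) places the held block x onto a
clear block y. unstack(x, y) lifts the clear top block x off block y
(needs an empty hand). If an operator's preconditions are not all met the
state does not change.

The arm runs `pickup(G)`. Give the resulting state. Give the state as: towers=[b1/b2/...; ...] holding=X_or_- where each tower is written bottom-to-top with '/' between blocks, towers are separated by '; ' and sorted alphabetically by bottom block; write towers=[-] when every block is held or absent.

before: towers=[D/B/C/F/A; E; G] holding=-
pre[pickup(G)]: clear(G) ok, ontable(G) ok, handempty ok
all met → apply pickup(G)
after:  towers=[D/B/C/F/A; E] holding=G

towers=[D/B/C/F/A; E] holding=G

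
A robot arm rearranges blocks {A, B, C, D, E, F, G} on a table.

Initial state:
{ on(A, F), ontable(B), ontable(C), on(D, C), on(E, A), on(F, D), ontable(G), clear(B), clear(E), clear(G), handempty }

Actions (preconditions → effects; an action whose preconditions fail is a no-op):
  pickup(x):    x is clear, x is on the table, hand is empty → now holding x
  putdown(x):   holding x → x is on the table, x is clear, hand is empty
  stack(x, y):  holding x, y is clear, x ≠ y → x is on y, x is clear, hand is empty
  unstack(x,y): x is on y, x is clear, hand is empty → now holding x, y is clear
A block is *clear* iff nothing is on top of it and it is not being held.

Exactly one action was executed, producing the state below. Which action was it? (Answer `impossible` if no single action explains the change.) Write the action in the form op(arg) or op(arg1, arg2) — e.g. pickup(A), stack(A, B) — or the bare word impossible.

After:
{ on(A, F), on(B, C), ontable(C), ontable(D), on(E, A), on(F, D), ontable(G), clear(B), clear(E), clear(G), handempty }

impossible

target: towers=[C/B; D/F/A/E; G] holding=-
         pickup(B) → towers=[C/D/F/A/E; G] holding=B
         pickup(G) → towers=[B; C/D/F/A/E] holding=G
     unstack(E, A) → towers=[B; C/D/F/A; G] holding=E
none of the 3 applicable actions match → impossible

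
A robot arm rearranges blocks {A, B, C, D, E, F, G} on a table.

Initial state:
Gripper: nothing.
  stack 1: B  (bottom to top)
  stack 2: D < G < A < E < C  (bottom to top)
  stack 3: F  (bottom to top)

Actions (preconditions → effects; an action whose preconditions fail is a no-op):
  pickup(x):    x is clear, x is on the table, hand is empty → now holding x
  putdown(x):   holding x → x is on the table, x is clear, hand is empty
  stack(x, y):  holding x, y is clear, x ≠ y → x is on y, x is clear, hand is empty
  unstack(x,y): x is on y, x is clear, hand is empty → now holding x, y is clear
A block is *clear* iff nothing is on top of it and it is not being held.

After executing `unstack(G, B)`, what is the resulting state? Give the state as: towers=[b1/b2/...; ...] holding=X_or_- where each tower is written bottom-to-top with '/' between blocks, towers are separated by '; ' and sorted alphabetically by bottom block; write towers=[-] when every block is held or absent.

before: towers=[B; D/G/A/E/C; F] holding=-
pre[unstack(G, B)]: on(G,B) fail, clear(G) fail, handempty ok
on(G,B), clear(G) unmet → unstack(G, B) is a no-op
after:  towers=[B; D/G/A/E/C; F] holding=-

towers=[B; D/G/A/E/C; F] holding=-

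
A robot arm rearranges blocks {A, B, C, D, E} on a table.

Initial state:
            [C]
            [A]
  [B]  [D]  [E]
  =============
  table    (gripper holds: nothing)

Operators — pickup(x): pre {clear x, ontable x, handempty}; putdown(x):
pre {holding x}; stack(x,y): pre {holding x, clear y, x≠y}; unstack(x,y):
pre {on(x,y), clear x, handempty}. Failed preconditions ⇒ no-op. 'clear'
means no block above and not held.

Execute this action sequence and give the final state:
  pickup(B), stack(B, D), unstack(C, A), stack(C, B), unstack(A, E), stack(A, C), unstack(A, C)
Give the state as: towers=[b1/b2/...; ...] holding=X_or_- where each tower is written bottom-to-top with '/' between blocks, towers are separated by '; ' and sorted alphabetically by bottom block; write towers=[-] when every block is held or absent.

step 1 (pickup(B)): towers=[D; E/A/C] holding=B
step 2 (stack(B, D)): towers=[D/B; E/A/C] holding=-
step 3 (unstack(C, A)): towers=[D/B; E/A] holding=C
step 4 (stack(C, B)): towers=[D/B/C; E/A] holding=-
step 5 (unstack(A, E)): towers=[D/B/C; E] holding=A
step 6 (stack(A, C)): towers=[D/B/C/A; E] holding=-
step 7 (unstack(A, C)): towers=[D/B/C; E] holding=A

towers=[D/B/C; E] holding=A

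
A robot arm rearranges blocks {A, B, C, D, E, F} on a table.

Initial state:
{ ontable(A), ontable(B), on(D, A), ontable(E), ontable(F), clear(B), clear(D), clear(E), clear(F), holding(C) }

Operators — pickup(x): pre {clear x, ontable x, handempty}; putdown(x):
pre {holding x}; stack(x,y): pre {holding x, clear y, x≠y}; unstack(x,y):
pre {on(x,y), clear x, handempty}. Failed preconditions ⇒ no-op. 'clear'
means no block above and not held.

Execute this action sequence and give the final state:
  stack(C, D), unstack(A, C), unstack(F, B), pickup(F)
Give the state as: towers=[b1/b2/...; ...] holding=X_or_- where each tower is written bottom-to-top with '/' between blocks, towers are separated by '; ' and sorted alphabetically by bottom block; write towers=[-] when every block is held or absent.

towers=[A/D/C; B; E] holding=F

step 1 (stack(C, D)): towers=[A/D/C; B; E; F] holding=-
step 2 (unstack(A, C)) [no-op]: towers=[A/D/C; B; E; F] holding=-
step 3 (unstack(F, B)) [no-op]: towers=[A/D/C; B; E; F] holding=-
step 4 (pickup(F)): towers=[A/D/C; B; E] holding=F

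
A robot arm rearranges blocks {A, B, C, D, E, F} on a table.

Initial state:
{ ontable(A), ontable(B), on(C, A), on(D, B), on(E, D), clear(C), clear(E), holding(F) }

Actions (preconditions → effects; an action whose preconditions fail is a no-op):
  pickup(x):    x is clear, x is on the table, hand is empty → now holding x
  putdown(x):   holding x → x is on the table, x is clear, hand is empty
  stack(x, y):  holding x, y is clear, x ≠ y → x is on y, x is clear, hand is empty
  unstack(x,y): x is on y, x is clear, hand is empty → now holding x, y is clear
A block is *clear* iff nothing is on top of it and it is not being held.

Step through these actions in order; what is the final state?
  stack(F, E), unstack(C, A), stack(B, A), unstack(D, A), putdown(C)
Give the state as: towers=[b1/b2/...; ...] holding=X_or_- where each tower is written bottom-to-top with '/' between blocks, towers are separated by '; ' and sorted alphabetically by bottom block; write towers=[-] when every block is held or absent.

towers=[A; B/D/E/F; C] holding=-

step 1 (stack(F, E)): towers=[A/C; B/D/E/F] holding=-
step 2 (unstack(C, A)): towers=[A; B/D/E/F] holding=C
step 3 (stack(B, A)) [no-op]: towers=[A; B/D/E/F] holding=C
step 4 (unstack(D, A)) [no-op]: towers=[A; B/D/E/F] holding=C
step 5 (putdown(C)): towers=[A; B/D/E/F; C] holding=-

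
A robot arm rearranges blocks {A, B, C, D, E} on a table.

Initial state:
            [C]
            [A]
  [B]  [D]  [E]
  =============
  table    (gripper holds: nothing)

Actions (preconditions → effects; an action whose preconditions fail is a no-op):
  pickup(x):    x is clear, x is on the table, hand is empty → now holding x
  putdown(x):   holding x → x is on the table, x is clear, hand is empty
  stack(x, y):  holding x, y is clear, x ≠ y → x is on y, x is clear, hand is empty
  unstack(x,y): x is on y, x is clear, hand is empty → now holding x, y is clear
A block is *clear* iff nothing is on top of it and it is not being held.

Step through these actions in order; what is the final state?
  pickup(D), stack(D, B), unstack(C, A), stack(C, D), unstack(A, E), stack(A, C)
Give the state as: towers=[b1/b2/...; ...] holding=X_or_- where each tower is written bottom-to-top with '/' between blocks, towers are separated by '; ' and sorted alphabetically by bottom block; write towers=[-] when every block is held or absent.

towers=[B/D/C/A; E] holding=-

step 1 (pickup(D)): towers=[B; E/A/C] holding=D
step 2 (stack(D, B)): towers=[B/D; E/A/C] holding=-
step 3 (unstack(C, A)): towers=[B/D; E/A] holding=C
step 4 (stack(C, D)): towers=[B/D/C; E/A] holding=-
step 5 (unstack(A, E)): towers=[B/D/C; E] holding=A
step 6 (stack(A, C)): towers=[B/D/C/A; E] holding=-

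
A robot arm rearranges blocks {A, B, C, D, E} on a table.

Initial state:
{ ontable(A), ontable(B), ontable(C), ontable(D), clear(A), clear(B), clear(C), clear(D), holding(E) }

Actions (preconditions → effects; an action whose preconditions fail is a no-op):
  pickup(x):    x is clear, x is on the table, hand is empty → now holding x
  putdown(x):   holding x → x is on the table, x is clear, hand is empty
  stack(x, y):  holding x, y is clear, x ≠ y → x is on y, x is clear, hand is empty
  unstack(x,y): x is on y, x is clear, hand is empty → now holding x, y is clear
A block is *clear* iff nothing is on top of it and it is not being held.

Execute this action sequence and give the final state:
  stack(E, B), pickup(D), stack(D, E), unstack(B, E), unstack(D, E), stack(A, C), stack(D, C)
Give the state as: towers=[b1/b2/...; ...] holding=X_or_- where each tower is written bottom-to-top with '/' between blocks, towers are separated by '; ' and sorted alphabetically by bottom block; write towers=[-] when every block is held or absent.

towers=[A; B/E; C/D] holding=-

step 1 (stack(E, B)): towers=[A; B/E; C; D] holding=-
step 2 (pickup(D)): towers=[A; B/E; C] holding=D
step 3 (stack(D, E)): towers=[A; B/E/D; C] holding=-
step 4 (unstack(B, E)) [no-op]: towers=[A; B/E/D; C] holding=-
step 5 (unstack(D, E)): towers=[A; B/E; C] holding=D
step 6 (stack(A, C)) [no-op]: towers=[A; B/E; C] holding=D
step 7 (stack(D, C)): towers=[A; B/E; C/D] holding=-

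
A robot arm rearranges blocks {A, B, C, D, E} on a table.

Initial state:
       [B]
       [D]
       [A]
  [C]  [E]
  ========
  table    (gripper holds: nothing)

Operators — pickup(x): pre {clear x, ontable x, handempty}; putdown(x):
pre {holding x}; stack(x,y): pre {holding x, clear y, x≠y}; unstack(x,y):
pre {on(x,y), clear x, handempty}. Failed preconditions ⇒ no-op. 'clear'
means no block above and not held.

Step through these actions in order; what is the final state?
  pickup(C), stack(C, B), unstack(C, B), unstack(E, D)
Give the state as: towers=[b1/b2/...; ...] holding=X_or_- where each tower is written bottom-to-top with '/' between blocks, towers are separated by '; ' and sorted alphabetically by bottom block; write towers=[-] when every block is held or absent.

step 1 (pickup(C)): towers=[E/A/D/B] holding=C
step 2 (stack(C, B)): towers=[E/A/D/B/C] holding=-
step 3 (unstack(C, B)): towers=[E/A/D/B] holding=C
step 4 (unstack(E, D)) [no-op]: towers=[E/A/D/B] holding=C

towers=[E/A/D/B] holding=C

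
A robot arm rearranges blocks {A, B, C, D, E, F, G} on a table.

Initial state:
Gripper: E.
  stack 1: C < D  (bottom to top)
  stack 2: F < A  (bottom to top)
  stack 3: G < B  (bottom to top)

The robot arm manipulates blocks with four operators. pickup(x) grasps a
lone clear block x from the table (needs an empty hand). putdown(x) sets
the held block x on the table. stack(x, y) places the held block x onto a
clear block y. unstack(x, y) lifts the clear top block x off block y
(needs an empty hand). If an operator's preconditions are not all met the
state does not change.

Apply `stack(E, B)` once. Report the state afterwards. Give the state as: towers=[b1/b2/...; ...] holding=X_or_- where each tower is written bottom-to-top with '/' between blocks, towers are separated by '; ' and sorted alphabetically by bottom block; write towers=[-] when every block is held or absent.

towers=[C/D; F/A; G/B/E] holding=-

before: towers=[C/D; F/A; G/B] holding=E
pre[stack(E, B)]: holding(E) yes, clear(B) yes, E≠B yes
all met → apply stack(E, B)
after:  towers=[C/D; F/A; G/B/E] holding=-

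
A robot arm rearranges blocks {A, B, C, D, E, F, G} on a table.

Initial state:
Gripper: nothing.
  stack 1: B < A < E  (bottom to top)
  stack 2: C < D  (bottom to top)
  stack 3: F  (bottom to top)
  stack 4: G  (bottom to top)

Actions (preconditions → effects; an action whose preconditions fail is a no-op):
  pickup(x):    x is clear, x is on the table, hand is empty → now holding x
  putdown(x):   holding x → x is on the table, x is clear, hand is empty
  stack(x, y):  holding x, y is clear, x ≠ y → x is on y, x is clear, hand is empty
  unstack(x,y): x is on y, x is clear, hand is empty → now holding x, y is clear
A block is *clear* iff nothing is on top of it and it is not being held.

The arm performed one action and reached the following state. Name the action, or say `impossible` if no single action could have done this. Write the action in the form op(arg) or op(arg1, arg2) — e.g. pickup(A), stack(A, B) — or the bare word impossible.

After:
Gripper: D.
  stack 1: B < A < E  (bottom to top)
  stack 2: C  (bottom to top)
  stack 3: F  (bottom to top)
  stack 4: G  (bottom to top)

target: towers=[B/A/E; C; F; G] holding=D
         pickup(F) → towers=[B/A/E; C/D; G] holding=F
         pickup(G) → towers=[B/A/E; C/D; F] holding=G
     unstack(D, C) → towers=[B/A/E; C; F; G] holding=D  ← match
     unstack(E, A) → towers=[B/A; C/D; F; G] holding=E

unstack(D, C)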